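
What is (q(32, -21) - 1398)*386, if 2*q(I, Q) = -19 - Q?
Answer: -539242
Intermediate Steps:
q(I, Q) = -19/2 - Q/2 (q(I, Q) = (-19 - Q)/2 = -19/2 - Q/2)
(q(32, -21) - 1398)*386 = ((-19/2 - 1/2*(-21)) - 1398)*386 = ((-19/2 + 21/2) - 1398)*386 = (1 - 1398)*386 = -1397*386 = -539242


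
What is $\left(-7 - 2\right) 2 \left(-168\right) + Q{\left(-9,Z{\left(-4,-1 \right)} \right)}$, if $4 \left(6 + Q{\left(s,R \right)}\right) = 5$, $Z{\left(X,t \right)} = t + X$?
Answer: $\frac{12077}{4} \approx 3019.3$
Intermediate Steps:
$Z{\left(X,t \right)} = X + t$
$Q{\left(s,R \right)} = - \frac{19}{4}$ ($Q{\left(s,R \right)} = -6 + \frac{1}{4} \cdot 5 = -6 + \frac{5}{4} = - \frac{19}{4}$)
$\left(-7 - 2\right) 2 \left(-168\right) + Q{\left(-9,Z{\left(-4,-1 \right)} \right)} = \left(-7 - 2\right) 2 \left(-168\right) - \frac{19}{4} = \left(-9\right) 2 \left(-168\right) - \frac{19}{4} = \left(-18\right) \left(-168\right) - \frac{19}{4} = 3024 - \frac{19}{4} = \frac{12077}{4}$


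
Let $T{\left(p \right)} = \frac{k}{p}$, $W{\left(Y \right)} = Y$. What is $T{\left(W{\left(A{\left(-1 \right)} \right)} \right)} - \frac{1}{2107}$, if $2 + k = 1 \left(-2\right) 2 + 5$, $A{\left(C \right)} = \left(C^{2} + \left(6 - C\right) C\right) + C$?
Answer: $\frac{300}{2107} \approx 0.14238$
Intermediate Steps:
$A{\left(C \right)} = C + C^{2} + C \left(6 - C\right)$ ($A{\left(C \right)} = \left(C^{2} + C \left(6 - C\right)\right) + C = C + C^{2} + C \left(6 - C\right)$)
$k = -1$ ($k = -2 + \left(1 \left(-2\right) 2 + 5\right) = -2 + \left(\left(-2\right) 2 + 5\right) = -2 + \left(-4 + 5\right) = -2 + 1 = -1$)
$T{\left(p \right)} = - \frac{1}{p}$
$T{\left(W{\left(A{\left(-1 \right)} \right)} \right)} - \frac{1}{2107} = - \frac{1}{7 \left(-1\right)} - \frac{1}{2107} = - \frac{1}{-7} - \frac{1}{2107} = \left(-1\right) \left(- \frac{1}{7}\right) - \frac{1}{2107} = \frac{1}{7} - \frac{1}{2107} = \frac{300}{2107}$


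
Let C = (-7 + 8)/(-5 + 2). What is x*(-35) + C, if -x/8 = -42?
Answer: -35281/3 ≈ -11760.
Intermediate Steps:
C = -1/3 (C = 1/(-3) = 1*(-1/3) = -1/3 ≈ -0.33333)
x = 336 (x = -8*(-42) = 336)
x*(-35) + C = 336*(-35) - 1/3 = -11760 - 1/3 = -35281/3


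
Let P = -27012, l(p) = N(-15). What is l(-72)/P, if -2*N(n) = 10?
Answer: 5/27012 ≈ 0.00018510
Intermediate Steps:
N(n) = -5 (N(n) = -½*10 = -5)
l(p) = -5
l(-72)/P = -5/(-27012) = -5*(-1/27012) = 5/27012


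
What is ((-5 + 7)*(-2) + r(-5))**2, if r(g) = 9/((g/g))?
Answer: 25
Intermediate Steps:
r(g) = 9 (r(g) = 9/1 = 9*1 = 9)
((-5 + 7)*(-2) + r(-5))**2 = ((-5 + 7)*(-2) + 9)**2 = (2*(-2) + 9)**2 = (-4 + 9)**2 = 5**2 = 25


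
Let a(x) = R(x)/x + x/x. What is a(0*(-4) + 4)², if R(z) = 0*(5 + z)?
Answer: 1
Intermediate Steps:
R(z) = 0
a(x) = 1 (a(x) = 0/x + x/x = 0 + 1 = 1)
a(0*(-4) + 4)² = 1² = 1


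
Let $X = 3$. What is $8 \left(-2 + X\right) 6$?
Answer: $48$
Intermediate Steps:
$8 \left(-2 + X\right) 6 = 8 \left(-2 + 3\right) 6 = 8 \cdot 1 \cdot 6 = 8 \cdot 6 = 48$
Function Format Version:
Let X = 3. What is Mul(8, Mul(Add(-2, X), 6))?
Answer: 48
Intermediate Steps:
Mul(8, Mul(Add(-2, X), 6)) = Mul(8, Mul(Add(-2, 3), 6)) = Mul(8, Mul(1, 6)) = Mul(8, 6) = 48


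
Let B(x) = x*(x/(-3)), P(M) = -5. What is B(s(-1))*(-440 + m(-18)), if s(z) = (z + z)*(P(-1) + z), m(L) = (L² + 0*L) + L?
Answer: 6432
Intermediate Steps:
m(L) = L + L² (m(L) = (L² + 0) + L = L² + L = L + L²)
s(z) = 2*z*(-5 + z) (s(z) = (z + z)*(-5 + z) = (2*z)*(-5 + z) = 2*z*(-5 + z))
B(x) = -x²/3 (B(x) = x*(x*(-⅓)) = x*(-x/3) = -x²/3)
B(s(-1))*(-440 + m(-18)) = (-4*(-5 - 1)²/3)*(-440 - 18*(1 - 18)) = (-(2*(-1)*(-6))²/3)*(-440 - 18*(-17)) = (-⅓*12²)*(-440 + 306) = -⅓*144*(-134) = -48*(-134) = 6432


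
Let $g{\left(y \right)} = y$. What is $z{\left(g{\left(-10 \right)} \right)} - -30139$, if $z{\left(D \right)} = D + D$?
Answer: $30119$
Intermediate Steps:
$z{\left(D \right)} = 2 D$
$z{\left(g{\left(-10 \right)} \right)} - -30139 = 2 \left(-10\right) - -30139 = -20 + 30139 = 30119$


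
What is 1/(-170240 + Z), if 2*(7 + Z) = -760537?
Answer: -2/1101031 ≈ -1.8165e-6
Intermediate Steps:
Z = -760551/2 (Z = -7 + (½)*(-760537) = -7 - 760537/2 = -760551/2 ≈ -3.8028e+5)
1/(-170240 + Z) = 1/(-170240 - 760551/2) = 1/(-1101031/2) = -2/1101031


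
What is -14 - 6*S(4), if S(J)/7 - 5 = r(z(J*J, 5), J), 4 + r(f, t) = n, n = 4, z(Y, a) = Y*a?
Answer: -224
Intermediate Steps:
r(f, t) = 0 (r(f, t) = -4 + 4 = 0)
S(J) = 35 (S(J) = 35 + 7*0 = 35 + 0 = 35)
-14 - 6*S(4) = -14 - 6*35 = -14 - 210 = -224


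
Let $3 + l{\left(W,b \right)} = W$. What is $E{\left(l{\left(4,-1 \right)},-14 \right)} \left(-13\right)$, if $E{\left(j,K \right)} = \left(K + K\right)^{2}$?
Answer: $-10192$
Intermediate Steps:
$l{\left(W,b \right)} = -3 + W$
$E{\left(j,K \right)} = 4 K^{2}$ ($E{\left(j,K \right)} = \left(2 K\right)^{2} = 4 K^{2}$)
$E{\left(l{\left(4,-1 \right)},-14 \right)} \left(-13\right) = 4 \left(-14\right)^{2} \left(-13\right) = 4 \cdot 196 \left(-13\right) = 784 \left(-13\right) = -10192$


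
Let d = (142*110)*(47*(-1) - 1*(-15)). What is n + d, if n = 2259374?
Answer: 1759534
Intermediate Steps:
d = -499840 (d = 15620*(-47 + 15) = 15620*(-32) = -499840)
n + d = 2259374 - 499840 = 1759534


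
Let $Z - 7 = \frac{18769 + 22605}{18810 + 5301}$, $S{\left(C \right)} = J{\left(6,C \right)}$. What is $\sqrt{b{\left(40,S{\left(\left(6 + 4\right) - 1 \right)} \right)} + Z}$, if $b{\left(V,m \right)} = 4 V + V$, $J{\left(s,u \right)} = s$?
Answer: $\frac{\sqrt{13481668329}}{8037} \approx 14.447$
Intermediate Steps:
$S{\left(C \right)} = 6$
$Z = \frac{210151}{24111}$ ($Z = 7 + \frac{18769 + 22605}{18810 + 5301} = 7 + \frac{41374}{24111} = \frac{210151}{24111} \approx 8.716$)
$b{\left(V,m \right)} = 5 V$
$\sqrt{b{\left(40,S{\left(\left(6 + 4\right) - 1 \right)} \right)} + Z} = \sqrt{5 \cdot 40 + \frac{210151}{24111}} = \sqrt{200 + \frac{210151}{24111}} = \sqrt{\frac{5032351}{24111}} = \frac{\sqrt{13481668329}}{8037}$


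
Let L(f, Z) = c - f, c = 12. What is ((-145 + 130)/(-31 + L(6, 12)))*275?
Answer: 165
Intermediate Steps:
L(f, Z) = 12 - f
((-145 + 130)/(-31 + L(6, 12)))*275 = ((-145 + 130)/(-31 + (12 - 1*6)))*275 = -15/(-31 + (12 - 6))*275 = -15/(-31 + 6)*275 = -15/(-25)*275 = -15*(-1/25)*275 = (⅗)*275 = 165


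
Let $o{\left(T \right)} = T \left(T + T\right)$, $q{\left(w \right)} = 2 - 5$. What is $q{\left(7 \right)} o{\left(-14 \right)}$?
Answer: $-1176$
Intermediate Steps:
$q{\left(w \right)} = -3$
$o{\left(T \right)} = 2 T^{2}$ ($o{\left(T \right)} = T 2 T = 2 T^{2}$)
$q{\left(7 \right)} o{\left(-14 \right)} = - 3 \cdot 2 \left(-14\right)^{2} = - 3 \cdot 2 \cdot 196 = \left(-3\right) 392 = -1176$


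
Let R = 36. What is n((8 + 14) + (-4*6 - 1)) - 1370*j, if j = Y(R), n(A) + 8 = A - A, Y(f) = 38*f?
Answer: -1874168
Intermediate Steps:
n(A) = -8 (n(A) = -8 + (A - A) = -8 + 0 = -8)
j = 1368 (j = 38*36 = 1368)
n((8 + 14) + (-4*6 - 1)) - 1370*j = -8 - 1370*1368 = -8 - 1874160 = -1874168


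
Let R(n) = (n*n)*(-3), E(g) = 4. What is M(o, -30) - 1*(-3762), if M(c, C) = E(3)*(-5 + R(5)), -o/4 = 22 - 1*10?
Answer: 3442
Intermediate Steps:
o = -48 (o = -4*(22 - 1*10) = -4*(22 - 10) = -4*12 = -48)
R(n) = -3*n² (R(n) = n²*(-3) = -3*n²)
M(c, C) = -320 (M(c, C) = 4*(-5 - 3*5²) = 4*(-5 - 3*25) = 4*(-5 - 75) = 4*(-80) = -320)
M(o, -30) - 1*(-3762) = -320 - 1*(-3762) = -320 + 3762 = 3442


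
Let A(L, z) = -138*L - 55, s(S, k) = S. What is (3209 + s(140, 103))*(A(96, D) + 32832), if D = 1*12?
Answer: 65402621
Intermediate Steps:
D = 12
A(L, z) = -55 - 138*L
(3209 + s(140, 103))*(A(96, D) + 32832) = (3209 + 140)*((-55 - 138*96) + 32832) = 3349*((-55 - 13248) + 32832) = 3349*(-13303 + 32832) = 3349*19529 = 65402621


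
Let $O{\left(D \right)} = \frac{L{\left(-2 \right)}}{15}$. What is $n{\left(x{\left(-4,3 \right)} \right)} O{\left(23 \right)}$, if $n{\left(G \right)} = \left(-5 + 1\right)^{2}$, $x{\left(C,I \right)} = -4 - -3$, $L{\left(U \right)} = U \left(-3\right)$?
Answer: $\frac{32}{5} \approx 6.4$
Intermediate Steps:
$L{\left(U \right)} = - 3 U$
$O{\left(D \right)} = \frac{2}{5}$ ($O{\left(D \right)} = \frac{\left(-3\right) \left(-2\right)}{15} = 6 \cdot \frac{1}{15} = \frac{2}{5}$)
$x{\left(C,I \right)} = -1$ ($x{\left(C,I \right)} = -4 + 3 = -1$)
$n{\left(G \right)} = 16$ ($n{\left(G \right)} = \left(-4\right)^{2} = 16$)
$n{\left(x{\left(-4,3 \right)} \right)} O{\left(23 \right)} = 16 \cdot \frac{2}{5} = \frac{32}{5}$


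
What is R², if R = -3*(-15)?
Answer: 2025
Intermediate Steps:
R = 45
R² = 45² = 2025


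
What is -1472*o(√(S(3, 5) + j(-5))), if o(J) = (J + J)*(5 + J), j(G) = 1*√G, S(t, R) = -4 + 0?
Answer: 11776 - 14720*√(-4 + I*√5) - 2944*I*√5 ≈ 3831.5 - 37076.0*I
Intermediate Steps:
S(t, R) = -4
j(G) = √G
o(J) = 2*J*(5 + J) (o(J) = (2*J)*(5 + J) = 2*J*(5 + J))
-1472*o(√(S(3, 5) + j(-5))) = -2944*√(-4 + √(-5))*(5 + √(-4 + √(-5))) = -2944*√(-4 + I*√5)*(5 + √(-4 + I*√5))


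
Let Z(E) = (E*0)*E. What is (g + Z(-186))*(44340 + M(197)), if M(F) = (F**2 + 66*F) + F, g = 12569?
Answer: 1210998012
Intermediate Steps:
M(F) = F**2 + 67*F
Z(E) = 0 (Z(E) = 0*E = 0)
(g + Z(-186))*(44340 + M(197)) = (12569 + 0)*(44340 + 197*(67 + 197)) = 12569*(44340 + 197*264) = 12569*(44340 + 52008) = 12569*96348 = 1210998012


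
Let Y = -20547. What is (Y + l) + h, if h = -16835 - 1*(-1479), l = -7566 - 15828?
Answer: -59297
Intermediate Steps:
l = -23394
h = -15356 (h = -16835 + 1479 = -15356)
(Y + l) + h = (-20547 - 23394) - 15356 = -43941 - 15356 = -59297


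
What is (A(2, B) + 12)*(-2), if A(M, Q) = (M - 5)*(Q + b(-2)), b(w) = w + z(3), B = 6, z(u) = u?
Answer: 18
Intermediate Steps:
b(w) = 3 + w (b(w) = w + 3 = 3 + w)
A(M, Q) = (1 + Q)*(-5 + M) (A(M, Q) = (M - 5)*(Q + (3 - 2)) = (-5 + M)*(Q + 1) = (-5 + M)*(1 + Q) = (1 + Q)*(-5 + M))
(A(2, B) + 12)*(-2) = ((-5 + 2 - 5*6 + 2*6) + 12)*(-2) = ((-5 + 2 - 30 + 12) + 12)*(-2) = (-21 + 12)*(-2) = -9*(-2) = 18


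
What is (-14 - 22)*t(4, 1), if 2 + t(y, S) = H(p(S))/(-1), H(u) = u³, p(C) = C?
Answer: 108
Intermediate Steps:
t(y, S) = -2 - S³ (t(y, S) = -2 + S³/(-1) = -2 + S³*(-1) = -2 - S³)
(-14 - 22)*t(4, 1) = (-14 - 22)*(-2 - 1*1³) = -36*(-2 - 1*1) = -36*(-2 - 1) = -36*(-3) = 108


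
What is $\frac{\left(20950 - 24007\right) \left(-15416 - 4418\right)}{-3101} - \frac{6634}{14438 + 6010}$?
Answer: $- \frac{619917354529}{31704624} \approx -19553.0$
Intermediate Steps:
$\frac{\left(20950 - 24007\right) \left(-15416 - 4418\right)}{-3101} - \frac{6634}{14438 + 6010} = \left(-3057\right) \left(-19834\right) \left(- \frac{1}{3101}\right) - \frac{6634}{20448} = 60632538 \left(- \frac{1}{3101}\right) - \frac{3317}{10224} = - \frac{60632538}{3101} - \frac{3317}{10224} = - \frac{619917354529}{31704624}$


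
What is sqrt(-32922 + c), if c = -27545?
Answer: I*sqrt(60467) ≈ 245.9*I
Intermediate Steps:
sqrt(-32922 + c) = sqrt(-32922 - 27545) = sqrt(-60467) = I*sqrt(60467)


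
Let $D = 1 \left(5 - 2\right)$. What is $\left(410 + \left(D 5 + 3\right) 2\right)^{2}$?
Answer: $198916$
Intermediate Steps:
$D = 3$ ($D = 1 \cdot 3 = 3$)
$\left(410 + \left(D 5 + 3\right) 2\right)^{2} = \left(410 + \left(3 \cdot 5 + 3\right) 2\right)^{2} = \left(410 + \left(15 + 3\right) 2\right)^{2} = \left(410 + 18 \cdot 2\right)^{2} = \left(410 + 36\right)^{2} = 446^{2} = 198916$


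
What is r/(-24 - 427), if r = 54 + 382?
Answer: -436/451 ≈ -0.96674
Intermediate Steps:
r = 436
r/(-24 - 427) = 436/(-24 - 427) = 436/(-451) = 436*(-1/451) = -436/451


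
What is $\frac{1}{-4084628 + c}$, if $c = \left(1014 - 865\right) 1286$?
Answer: $- \frac{1}{3893014} \approx -2.5687 \cdot 10^{-7}$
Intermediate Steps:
$c = 191614$ ($c = \left(1014 - 865\right) 1286 = 149 \cdot 1286 = 191614$)
$\frac{1}{-4084628 + c} = \frac{1}{-4084628 + 191614} = \frac{1}{-3893014} = - \frac{1}{3893014}$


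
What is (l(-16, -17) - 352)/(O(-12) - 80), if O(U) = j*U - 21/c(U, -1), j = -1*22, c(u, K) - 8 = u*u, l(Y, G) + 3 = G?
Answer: -56544/27947 ≈ -2.0233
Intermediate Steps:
l(Y, G) = -3 + G
c(u, K) = 8 + u**2 (c(u, K) = 8 + u*u = 8 + u**2)
j = -22
O(U) = -22*U - 21/(8 + U**2)
(l(-16, -17) - 352)/(O(-12) - 80) = ((-3 - 17) - 352)/((-21 - 22*(-12)*(8 + (-12)**2))/(8 + (-12)**2) - 80) = (-20 - 352)/((-21 - 22*(-12)*(8 + 144))/(8 + 144) - 80) = -372/((-21 - 22*(-12)*152)/152 - 80) = -372/((-21 + 40128)/152 - 80) = -372/((1/152)*40107 - 80) = -372/(40107/152 - 80) = -372/27947/152 = -372*152/27947 = -56544/27947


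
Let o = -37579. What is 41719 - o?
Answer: 79298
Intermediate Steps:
41719 - o = 41719 - 1*(-37579) = 41719 + 37579 = 79298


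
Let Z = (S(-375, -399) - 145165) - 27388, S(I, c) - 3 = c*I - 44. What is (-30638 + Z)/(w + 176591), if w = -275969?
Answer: 17869/33126 ≈ 0.53942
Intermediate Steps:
S(I, c) = -41 + I*c (S(I, c) = 3 + (c*I - 44) = 3 + (I*c - 44) = 3 + (-44 + I*c) = -41 + I*c)
Z = -22969 (Z = ((-41 - 375*(-399)) - 145165) - 27388 = ((-41 + 149625) - 145165) - 27388 = (149584 - 145165) - 27388 = 4419 - 27388 = -22969)
(-30638 + Z)/(w + 176591) = (-30638 - 22969)/(-275969 + 176591) = -53607/(-99378) = -53607*(-1/99378) = 17869/33126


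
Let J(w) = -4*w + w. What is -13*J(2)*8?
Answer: 624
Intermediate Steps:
J(w) = -3*w
-13*J(2)*8 = -(-39)*2*8 = -13*(-6)*8 = 78*8 = 624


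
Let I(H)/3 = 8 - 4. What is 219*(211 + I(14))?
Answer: 48837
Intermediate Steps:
I(H) = 12 (I(H) = 3*(8 - 4) = 3*4 = 12)
219*(211 + I(14)) = 219*(211 + 12) = 219*223 = 48837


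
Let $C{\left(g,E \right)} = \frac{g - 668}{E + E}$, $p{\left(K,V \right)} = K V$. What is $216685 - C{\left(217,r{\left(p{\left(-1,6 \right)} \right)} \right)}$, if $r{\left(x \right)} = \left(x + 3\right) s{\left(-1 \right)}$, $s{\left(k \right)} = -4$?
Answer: $\frac{5200891}{24} \approx 2.167 \cdot 10^{5}$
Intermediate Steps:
$r{\left(x \right)} = -12 - 4 x$ ($r{\left(x \right)} = \left(x + 3\right) \left(-4\right) = \left(3 + x\right) \left(-4\right) = -12 - 4 x$)
$C{\left(g,E \right)} = \frac{-668 + g}{2 E}$
$216685 - C{\left(217,r{\left(p{\left(-1,6 \right)} \right)} \right)} = 216685 - \frac{-668 + 217}{2 \left(-12 - 4 \left(\left(-1\right) 6\right)\right)} = 216685 - \frac{1}{2} \frac{1}{-12 - -24} \left(-451\right) = 216685 - \frac{1}{2} \frac{1}{-12 + 24} \left(-451\right) = 216685 - \frac{1}{2} \cdot \frac{1}{12} \left(-451\right) = 216685 - - \frac{451}{24} = 216685 + \frac{451}{24} = \frac{5200891}{24}$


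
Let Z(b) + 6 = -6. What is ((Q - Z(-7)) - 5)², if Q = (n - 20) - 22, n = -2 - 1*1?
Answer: 1444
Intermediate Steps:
n = -3 (n = -2 - 1 = -3)
Z(b) = -12 (Z(b) = -6 - 6 = -12)
Q = -45 (Q = (-3 - 20) - 22 = -23 - 22 = -45)
((Q - Z(-7)) - 5)² = ((-45 - 1*(-12)) - 5)² = ((-45 + 12) - 5)² = (-33 - 5)² = (-38)² = 1444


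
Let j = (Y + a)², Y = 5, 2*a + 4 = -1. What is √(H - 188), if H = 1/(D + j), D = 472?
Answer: 18*I*√2123430/1913 ≈ 13.711*I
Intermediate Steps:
a = -5/2 (a = -2 + (½)*(-1) = -2 - ½ = -5/2 ≈ -2.5000)
j = 25/4 (j = (5 - 5/2)² = (5/2)² = 25/4 ≈ 6.2500)
H = 4/1913 (H = 1/(472 + 25/4) = 1/(1913/4) = 4/1913 ≈ 0.0020910)
√(H - 188) = √(4/1913 - 188) = √(-359640/1913) = 18*I*√2123430/1913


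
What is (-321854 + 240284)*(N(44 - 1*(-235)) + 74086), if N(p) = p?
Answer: -6065953050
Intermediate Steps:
(-321854 + 240284)*(N(44 - 1*(-235)) + 74086) = (-321854 + 240284)*((44 - 1*(-235)) + 74086) = -81570*((44 + 235) + 74086) = -81570*(279 + 74086) = -81570*74365 = -6065953050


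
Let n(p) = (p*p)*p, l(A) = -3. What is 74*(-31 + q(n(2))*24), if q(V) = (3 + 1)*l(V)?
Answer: -23606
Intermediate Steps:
n(p) = p³ (n(p) = p²*p = p³)
q(V) = -12 (q(V) = (3 + 1)*(-3) = 4*(-3) = -12)
74*(-31 + q(n(2))*24) = 74*(-31 - 12*24) = 74*(-31 - 288) = 74*(-319) = -23606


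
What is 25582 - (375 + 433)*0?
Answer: 25582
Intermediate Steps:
25582 - (375 + 433)*0 = 25582 - 808*0 = 25582 - 1*0 = 25582 + 0 = 25582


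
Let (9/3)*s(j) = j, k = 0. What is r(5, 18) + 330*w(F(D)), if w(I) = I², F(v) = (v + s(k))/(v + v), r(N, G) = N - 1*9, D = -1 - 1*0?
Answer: 157/2 ≈ 78.500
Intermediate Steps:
s(j) = j/3
D = -1 (D = -1 + 0 = -1)
r(N, G) = -9 + N (r(N, G) = N - 9 = -9 + N)
F(v) = ½ (F(v) = (v + (⅓)*0)/(v + v) = (v + 0)/((2*v)) = v*(1/(2*v)) = ½)
r(5, 18) + 330*w(F(D)) = (-9 + 5) + 330*(½)² = -4 + 330*(¼) = -4 + 165/2 = 157/2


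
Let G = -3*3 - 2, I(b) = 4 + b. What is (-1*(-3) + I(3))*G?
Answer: -110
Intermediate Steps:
G = -11 (G = -9 - 2 = -11)
(-1*(-3) + I(3))*G = (-1*(-3) + (4 + 3))*(-11) = (3 + 7)*(-11) = 10*(-11) = -110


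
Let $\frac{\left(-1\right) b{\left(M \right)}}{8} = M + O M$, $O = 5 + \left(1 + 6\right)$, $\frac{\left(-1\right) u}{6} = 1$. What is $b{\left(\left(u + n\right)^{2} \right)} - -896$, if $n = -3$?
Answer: $-7528$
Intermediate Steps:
$u = -6$ ($u = \left(-6\right) 1 = -6$)
$O = 12$ ($O = 5 + 7 = 12$)
$b{\left(M \right)} = - 104 M$ ($b{\left(M \right)} = - 8 \left(M + 12 M\right) = - 8 \cdot 13 M = - 104 M$)
$b{\left(\left(u + n\right)^{2} \right)} - -896 = - 104 \left(-6 - 3\right)^{2} - -896 = - 104 \left(-9\right)^{2} + 896 = \left(-104\right) 81 + 896 = -8424 + 896 = -7528$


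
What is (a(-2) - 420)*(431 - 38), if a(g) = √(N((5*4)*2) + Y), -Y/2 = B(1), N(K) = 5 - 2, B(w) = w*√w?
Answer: -164667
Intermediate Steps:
B(w) = w^(3/2)
N(K) = 3
Y = -2 (Y = -2*1^(3/2) = -2*1 = -2)
a(g) = 1 (a(g) = √(3 - 2) = √1 = 1)
(a(-2) - 420)*(431 - 38) = (1 - 420)*(431 - 38) = -419*393 = -164667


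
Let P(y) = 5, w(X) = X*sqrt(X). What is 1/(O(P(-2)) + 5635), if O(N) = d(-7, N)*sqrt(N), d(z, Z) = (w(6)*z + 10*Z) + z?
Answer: 1/(5635 + sqrt(5)*(43 - 42*sqrt(6))) ≈ 0.00018178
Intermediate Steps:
w(X) = X**(3/2)
d(z, Z) = z + 10*Z + 6*z*sqrt(6) (d(z, Z) = (6**(3/2)*z + 10*Z) + z = ((6*sqrt(6))*z + 10*Z) + z = (6*z*sqrt(6) + 10*Z) + z = (10*Z + 6*z*sqrt(6)) + z = z + 10*Z + 6*z*sqrt(6))
O(N) = sqrt(N)*(-7 - 42*sqrt(6) + 10*N) (O(N) = (-7 + 10*N + 6*(-7)*sqrt(6))*sqrt(N) = (-7 + 10*N - 42*sqrt(6))*sqrt(N) = (-7 - 42*sqrt(6) + 10*N)*sqrt(N) = sqrt(N)*(-7 - 42*sqrt(6) + 10*N))
1/(O(P(-2)) + 5635) = 1/(sqrt(5)*(-7 - 42*sqrt(6) + 10*5) + 5635) = 1/(sqrt(5)*(-7 - 42*sqrt(6) + 50) + 5635) = 1/(sqrt(5)*(43 - 42*sqrt(6)) + 5635) = 1/(5635 + sqrt(5)*(43 - 42*sqrt(6)))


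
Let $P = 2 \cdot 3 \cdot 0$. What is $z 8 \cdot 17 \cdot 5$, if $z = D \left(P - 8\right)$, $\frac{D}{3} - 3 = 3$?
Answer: $-97920$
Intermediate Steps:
$D = 18$ ($D = 9 + 3 \cdot 3 = 9 + 9 = 18$)
$P = 0$ ($P = 6 \cdot 0 = 0$)
$z = -144$ ($z = 18 \left(0 - 8\right) = 18 \left(-8\right) = -144$)
$z 8 \cdot 17 \cdot 5 = - 144 \cdot 8 \cdot 17 \cdot 5 = - 144 \cdot 136 \cdot 5 = \left(-144\right) 680 = -97920$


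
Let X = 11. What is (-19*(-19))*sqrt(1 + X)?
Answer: 722*sqrt(3) ≈ 1250.5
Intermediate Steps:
(-19*(-19))*sqrt(1 + X) = (-19*(-19))*sqrt(1 + 11) = 361*sqrt(12) = 361*(2*sqrt(3)) = 722*sqrt(3)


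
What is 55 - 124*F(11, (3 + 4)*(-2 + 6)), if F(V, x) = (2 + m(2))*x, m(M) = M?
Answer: -13833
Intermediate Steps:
F(V, x) = 4*x (F(V, x) = (2 + 2)*x = 4*x)
55 - 124*F(11, (3 + 4)*(-2 + 6)) = 55 - 496*(3 + 4)*(-2 + 6) = 55 - 496*7*4 = 55 - 496*28 = 55 - 124*112 = 55 - 13888 = -13833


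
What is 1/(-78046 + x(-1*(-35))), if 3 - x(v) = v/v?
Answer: -1/78044 ≈ -1.2813e-5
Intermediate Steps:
x(v) = 2 (x(v) = 3 - v/v = 3 - 1*1 = 3 - 1 = 2)
1/(-78046 + x(-1*(-35))) = 1/(-78046 + 2) = 1/(-78044) = -1/78044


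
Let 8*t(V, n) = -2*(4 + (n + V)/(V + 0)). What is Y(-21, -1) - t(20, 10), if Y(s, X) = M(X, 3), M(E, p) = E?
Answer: 3/8 ≈ 0.37500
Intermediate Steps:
t(V, n) = -1 - (V + n)/(4*V) (t(V, n) = (-2*(4 + (n + V)/(V + 0)))/8 = (-2*(4 + (V + n)/V))/8 = (-8 - 2*(V + n)/V)/8 = -1 - (V + n)/(4*V))
Y(s, X) = X
Y(-21, -1) - t(20, 10) = -1 - (-1*10 - 5*20)/(4*20) = -1 - (-10 - 100)/(4*20) = -1 - (-110)/(4*20) = -1 - 1*(-11/8) = -1 + 11/8 = 3/8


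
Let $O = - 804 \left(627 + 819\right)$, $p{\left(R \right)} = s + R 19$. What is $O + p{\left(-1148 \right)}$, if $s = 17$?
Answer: $-1184379$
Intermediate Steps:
$p{\left(R \right)} = 17 + 19 R$ ($p{\left(R \right)} = 17 + R 19 = 17 + 19 R$)
$O = -1162584$ ($O = \left(-804\right) 1446 = -1162584$)
$O + p{\left(-1148 \right)} = -1162584 + \left(17 + 19 \left(-1148\right)\right) = -1162584 + \left(17 - 21812\right) = -1162584 - 21795 = -1184379$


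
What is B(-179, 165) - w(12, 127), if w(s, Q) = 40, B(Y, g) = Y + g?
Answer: -54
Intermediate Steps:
B(-179, 165) - w(12, 127) = (-179 + 165) - 1*40 = -14 - 40 = -54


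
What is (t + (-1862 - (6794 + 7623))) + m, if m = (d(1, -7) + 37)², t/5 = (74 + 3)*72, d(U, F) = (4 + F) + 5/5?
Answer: 12666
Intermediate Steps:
d(U, F) = 5 + F (d(U, F) = (4 + F) + 5*(⅕) = (4 + F) + 1 = 5 + F)
t = 27720 (t = 5*((74 + 3)*72) = 5*(77*72) = 5*5544 = 27720)
m = 1225 (m = ((5 - 7) + 37)² = (-2 + 37)² = 35² = 1225)
(t + (-1862 - (6794 + 7623))) + m = (27720 + (-1862 - (6794 + 7623))) + 1225 = (27720 + (-1862 - 1*14417)) + 1225 = (27720 + (-1862 - 14417)) + 1225 = (27720 - 16279) + 1225 = 11441 + 1225 = 12666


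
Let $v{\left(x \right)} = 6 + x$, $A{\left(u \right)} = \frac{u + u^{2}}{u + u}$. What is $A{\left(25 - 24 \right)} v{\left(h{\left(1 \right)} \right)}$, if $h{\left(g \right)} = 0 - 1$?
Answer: $5$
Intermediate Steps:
$A{\left(u \right)} = \frac{u + u^{2}}{2 u}$
$h{\left(g \right)} = -1$
$A{\left(25 - 24 \right)} v{\left(h{\left(1 \right)} \right)} = \left(\frac{1}{2} + \frac{25 - 24}{2}\right) \left(6 - 1\right) = \left(\frac{1}{2} + \frac{1}{2} \cdot 1\right) 5 = \left(\frac{1}{2} + \frac{1}{2}\right) 5 = 1 \cdot 5 = 5$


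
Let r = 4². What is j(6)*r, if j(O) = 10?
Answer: 160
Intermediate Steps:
r = 16
j(6)*r = 10*16 = 160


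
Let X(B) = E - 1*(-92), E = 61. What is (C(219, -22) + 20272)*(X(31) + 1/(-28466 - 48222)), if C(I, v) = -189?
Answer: 235639120829/76688 ≈ 3.0727e+6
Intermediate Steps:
X(B) = 153 (X(B) = 61 - 1*(-92) = 61 + 92 = 153)
(C(219, -22) + 20272)*(X(31) + 1/(-28466 - 48222)) = (-189 + 20272)*(153 + 1/(-28466 - 48222)) = 20083*(153 + 1/(-76688)) = 20083*(153 - 1/76688) = 20083*(11733263/76688) = 235639120829/76688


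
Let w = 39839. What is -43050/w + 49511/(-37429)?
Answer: -511969597/213019133 ≈ -2.4034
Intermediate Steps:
-43050/w + 49511/(-37429) = -43050/39839 + 49511/(-37429) = -43050*1/39839 + 49511*(-1/37429) = -43050/39839 - 7073/5347 = -511969597/213019133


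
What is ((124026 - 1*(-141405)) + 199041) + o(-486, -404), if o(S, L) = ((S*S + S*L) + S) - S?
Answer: 897012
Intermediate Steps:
o(S, L) = S² + L*S (o(S, L) = ((S² + L*S) + S) - S = (S + S² + L*S) - S = S² + L*S)
((124026 - 1*(-141405)) + 199041) + o(-486, -404) = ((124026 - 1*(-141405)) + 199041) - 486*(-404 - 486) = ((124026 + 141405) + 199041) - 486*(-890) = (265431 + 199041) + 432540 = 464472 + 432540 = 897012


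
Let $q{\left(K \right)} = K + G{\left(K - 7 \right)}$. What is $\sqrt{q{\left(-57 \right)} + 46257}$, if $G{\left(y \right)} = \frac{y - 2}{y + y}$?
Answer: $\frac{3 \sqrt{328537}}{8} \approx 214.94$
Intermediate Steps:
$G{\left(y \right)} = \frac{-2 + y}{2 y}$
$q{\left(K \right)} = K + \frac{-9 + K}{2 \left(-7 + K\right)}$ ($q{\left(K \right)} = K + \frac{-2 + \left(K - 7\right)}{2 \left(K - 7\right)} = K + \frac{-2 + \left(-7 + K\right)}{2 \left(-7 + K\right)} = K + \frac{-9 + K}{2 \left(-7 + K\right)}$)
$\sqrt{q{\left(-57 \right)} + 46257} = \sqrt{\frac{-9 - 57 + 2 \left(-57\right) \left(-7 - 57\right)}{2 \left(-7 - 57\right)} + 46257} = \sqrt{\frac{-9 - 57 + 2 \left(-57\right) \left(-64\right)}{2 \left(-64\right)} + 46257} = \sqrt{\frac{1}{2} \left(- \frac{1}{64}\right) \left(-9 - 57 + 7296\right) + 46257} = \sqrt{\frac{1}{2} \left(- \frac{1}{64}\right) 7230 + 46257} = \sqrt{- \frac{3615}{64} + 46257} = \sqrt{\frac{2956833}{64}} = \frac{3 \sqrt{328537}}{8}$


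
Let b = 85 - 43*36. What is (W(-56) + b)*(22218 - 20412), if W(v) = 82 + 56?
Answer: -2392950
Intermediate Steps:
W(v) = 138
b = -1463 (b = 85 - 1548 = -1463)
(W(-56) + b)*(22218 - 20412) = (138 - 1463)*(22218 - 20412) = -1325*1806 = -2392950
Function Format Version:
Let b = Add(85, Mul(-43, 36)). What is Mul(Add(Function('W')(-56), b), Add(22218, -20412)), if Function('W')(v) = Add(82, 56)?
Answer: -2392950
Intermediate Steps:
Function('W')(v) = 138
b = -1463 (b = Add(85, -1548) = -1463)
Mul(Add(Function('W')(-56), b), Add(22218, -20412)) = Mul(Add(138, -1463), Add(22218, -20412)) = Mul(-1325, 1806) = -2392950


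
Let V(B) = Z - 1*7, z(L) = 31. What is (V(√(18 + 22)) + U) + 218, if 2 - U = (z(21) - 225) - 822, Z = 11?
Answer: 1240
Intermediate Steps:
V(B) = 4 (V(B) = 11 - 1*7 = 11 - 7 = 4)
U = 1018 (U = 2 - ((31 - 225) - 822) = 2 - (-194 - 822) = 2 - 1*(-1016) = 2 + 1016 = 1018)
(V(√(18 + 22)) + U) + 218 = (4 + 1018) + 218 = 1022 + 218 = 1240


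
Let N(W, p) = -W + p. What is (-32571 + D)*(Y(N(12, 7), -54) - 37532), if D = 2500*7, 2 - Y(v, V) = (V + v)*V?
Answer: 613630836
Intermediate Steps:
N(W, p) = p - W
Y(v, V) = 2 - V*(V + v) (Y(v, V) = 2 - (V + v)*V = 2 - V*(V + v))
D = 17500
(-32571 + D)*(Y(N(12, 7), -54) - 37532) = (-32571 + 17500)*((2 - 1*(-54)**2 - 1*(-54)*(7 - 1*12)) - 37532) = -15071*((2 - 1*2916 - 1*(-54)*(7 - 12)) - 37532) = -15071*((2 - 2916 - 1*(-54)*(-5)) - 37532) = -15071*((2 - 2916 - 270) - 37532) = -15071*(-3184 - 37532) = -15071*(-40716) = 613630836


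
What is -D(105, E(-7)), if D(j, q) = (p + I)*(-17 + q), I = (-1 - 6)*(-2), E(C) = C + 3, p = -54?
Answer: -840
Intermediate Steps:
E(C) = 3 + C
I = 14 (I = -7*(-2) = 14)
D(j, q) = 680 - 40*q (D(j, q) = (-54 + 14)*(-17 + q) = -40*(-17 + q) = 680 - 40*q)
-D(105, E(-7)) = -(680 - 40*(3 - 7)) = -(680 - 40*(-4)) = -(680 + 160) = -1*840 = -840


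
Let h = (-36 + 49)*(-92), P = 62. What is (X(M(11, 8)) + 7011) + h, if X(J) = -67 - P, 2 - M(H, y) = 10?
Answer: 5686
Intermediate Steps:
M(H, y) = -8 (M(H, y) = 2 - 1*10 = 2 - 10 = -8)
X(J) = -129 (X(J) = -67 - 1*62 = -67 - 62 = -129)
h = -1196 (h = 13*(-92) = -1196)
(X(M(11, 8)) + 7011) + h = (-129 + 7011) - 1196 = 6882 - 1196 = 5686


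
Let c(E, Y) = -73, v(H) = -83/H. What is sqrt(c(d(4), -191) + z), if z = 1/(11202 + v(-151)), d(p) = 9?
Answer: I*sqrt(208886310863090)/1691585 ≈ 8.544*I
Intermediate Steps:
z = 151/1691585 (z = 1/(11202 - 83/(-151)) = 1/(11202 - 83*(-1/151)) = 1/(11202 + 83/151) = 1/(1691585/151) = 151/1691585 ≈ 8.9265e-5)
sqrt(c(d(4), -191) + z) = sqrt(-73 + 151/1691585) = sqrt(-123485554/1691585) = I*sqrt(208886310863090)/1691585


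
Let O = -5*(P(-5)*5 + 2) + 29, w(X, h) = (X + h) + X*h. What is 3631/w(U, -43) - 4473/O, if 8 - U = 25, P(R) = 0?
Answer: -2932394/12749 ≈ -230.01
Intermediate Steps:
U = -17 (U = 8 - 1*25 = 8 - 25 = -17)
w(X, h) = X + h + X*h
O = 19 (O = -5*(0*5 + 2) + 29 = -5*(0 + 2) + 29 = -5*2 + 29 = -10 + 29 = 19)
3631/w(U, -43) - 4473/O = 3631/(-17 - 43 - 17*(-43)) - 4473/19 = 3631/(-17 - 43 + 731) - 4473*1/19 = 3631/671 - 4473/19 = -2932394/12749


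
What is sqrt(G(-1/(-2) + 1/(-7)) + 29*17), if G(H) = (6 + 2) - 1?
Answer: 10*sqrt(5) ≈ 22.361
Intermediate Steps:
G(H) = 7 (G(H) = 8 - 1 = 7)
sqrt(G(-1/(-2) + 1/(-7)) + 29*17) = sqrt(7 + 29*17) = sqrt(7 + 493) = sqrt(500) = 10*sqrt(5)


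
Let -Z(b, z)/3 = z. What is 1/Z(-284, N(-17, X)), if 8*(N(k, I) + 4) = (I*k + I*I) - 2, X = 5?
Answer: 4/141 ≈ 0.028369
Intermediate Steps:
N(k, I) = -17/4 + I²/8 + I*k/8 (N(k, I) = -4 + ((I*k + I*I) - 2)/8 = -4 + ((I*k + I²) - 2)/8 = -4 + ((I² + I*k) - 2)/8 = -4 + (-2 + I² + I*k)/8 = -4 + (-¼ + I²/8 + I*k/8) = -17/4 + I²/8 + I*k/8)
Z(b, z) = -3*z
1/Z(-284, N(-17, X)) = 1/(-3*(-17/4 + (⅛)*5² + (⅛)*5*(-17))) = 1/(-3*(-17/4 + (⅛)*25 - 85/8)) = 1/(-3*(-17/4 + 25/8 - 85/8)) = 1/(-3*(-47/4)) = 1/(141/4) = 4/141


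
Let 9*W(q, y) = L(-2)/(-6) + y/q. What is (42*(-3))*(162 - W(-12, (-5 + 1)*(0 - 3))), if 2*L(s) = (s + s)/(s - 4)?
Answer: -183841/9 ≈ -20427.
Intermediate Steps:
L(s) = s/(-4 + s) (L(s) = ((s + s)/(s - 4))/2 = ((2*s)/(-4 + s))/2 = (2*s/(-4 + s))/2 = s/(-4 + s))
W(q, y) = -1/162 + y/(9*q) (W(q, y) = (-2/(-4 - 2)/(-6) + y/q)/9 = (-2/(-6)*(-1/6) + y/q)/9 = (-2*(-1/6)*(-1/6) + y/q)/9 = ((1/3)*(-1/6) + y/q)/9 = (-1/18 + y/q)/9 = -1/162 + y/(9*q))
(42*(-3))*(162 - W(-12, (-5 + 1)*(0 - 3))) = (42*(-3))*(162 - (-1*(-12) + 18*((-5 + 1)*(0 - 3)))/(162*(-12))) = -126*(162 - (-1)*(12 + 18*(-4*(-3)))/(162*12)) = -126*(162 - (-1)*(12 + 18*12)/(162*12)) = -126*(162 - (-1)*(12 + 216)/(162*12)) = -126*(162 - (-1)*228/(162*12)) = -126*(162 - 1*(-19/162)) = -126*(162 + 19/162) = -126*26263/162 = -183841/9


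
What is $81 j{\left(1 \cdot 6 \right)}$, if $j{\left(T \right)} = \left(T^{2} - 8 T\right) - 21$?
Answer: $-2673$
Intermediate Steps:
$j{\left(T \right)} = -21 + T^{2} - 8 T$
$81 j{\left(1 \cdot 6 \right)} = 81 \left(-21 + \left(1 \cdot 6\right)^{2} - 8 \cdot 1 \cdot 6\right) = 81 \left(-21 + 6^{2} - 48\right) = 81 \left(-21 + 36 - 48\right) = 81 \left(-33\right) = -2673$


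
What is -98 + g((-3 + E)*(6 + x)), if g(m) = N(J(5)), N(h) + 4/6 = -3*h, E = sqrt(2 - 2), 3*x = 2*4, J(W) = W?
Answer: -341/3 ≈ -113.67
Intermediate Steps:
x = 8/3 (x = (2*4)/3 = (1/3)*8 = 8/3 ≈ 2.6667)
E = 0 (E = sqrt(0) = 0)
N(h) = -2/3 - 3*h
g(m) = -47/3 (g(m) = -2/3 - 3*5 = -2/3 - 15 = -47/3)
-98 + g((-3 + E)*(6 + x)) = -98 - 47/3 = -341/3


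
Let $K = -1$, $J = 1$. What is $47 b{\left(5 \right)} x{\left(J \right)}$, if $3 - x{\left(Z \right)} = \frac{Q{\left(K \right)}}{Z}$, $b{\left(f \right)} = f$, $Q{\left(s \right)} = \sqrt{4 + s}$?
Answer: $705 - 235 \sqrt{3} \approx 297.97$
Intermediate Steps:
$x{\left(Z \right)} = 3 - \frac{\sqrt{3}}{Z}$ ($x{\left(Z \right)} = 3 - \frac{\sqrt{4 - 1}}{Z} = 3 - \frac{\sqrt{3}}{Z}$)
$47 b{\left(5 \right)} x{\left(J \right)} = 47 \cdot 5 \left(3 - \frac{\sqrt{3}}{1}\right) = 235 \left(3 - \sqrt{3} \cdot 1\right) = 235 \left(3 - \sqrt{3}\right) = 705 - 235 \sqrt{3}$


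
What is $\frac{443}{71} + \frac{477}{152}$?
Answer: $\frac{101203}{10792} \approx 9.3776$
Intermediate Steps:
$\frac{443}{71} + \frac{477}{152} = \frac{101203}{10792}$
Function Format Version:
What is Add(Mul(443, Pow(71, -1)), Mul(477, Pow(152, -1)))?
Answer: Rational(101203, 10792) ≈ 9.3776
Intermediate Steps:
Add(Mul(443, Pow(71, -1)), Mul(477, Pow(152, -1))) = Add(Mul(443, Rational(1, 71)), Mul(477, Rational(1, 152))) = Add(Rational(443, 71), Rational(477, 152)) = Rational(101203, 10792)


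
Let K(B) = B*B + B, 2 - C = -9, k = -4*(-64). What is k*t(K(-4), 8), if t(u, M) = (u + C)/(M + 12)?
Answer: 1472/5 ≈ 294.40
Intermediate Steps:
k = 256
C = 11 (C = 2 - 1*(-9) = 2 + 9 = 11)
K(B) = B + B**2 (K(B) = B**2 + B = B + B**2)
t(u, M) = (11 + u)/(12 + M) (t(u, M) = (u + 11)/(M + 12) = (11 + u)/(12 + M))
k*t(K(-4), 8) = 256*((11 - 4*(1 - 4))/(12 + 8)) = 256*((11 - 4*(-3))/20) = 256*((11 + 12)/20) = 256*((1/20)*23) = 256*(23/20) = 1472/5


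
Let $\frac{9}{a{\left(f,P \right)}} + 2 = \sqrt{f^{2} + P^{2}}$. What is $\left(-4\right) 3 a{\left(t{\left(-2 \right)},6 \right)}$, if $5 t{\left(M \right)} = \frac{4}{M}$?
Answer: $- \frac{450}{67} - \frac{90 \sqrt{226}}{67} \approx -26.91$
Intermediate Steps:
$t{\left(M \right)} = \frac{4}{5 M}$ ($t{\left(M \right)} = \frac{4 \frac{1}{M}}{5} = \frac{4}{5 M}$)
$a{\left(f,P \right)} = \frac{9}{-2 + \sqrt{P^{2} + f^{2}}}$ ($a{\left(f,P \right)} = \frac{9}{-2 + \sqrt{f^{2} + P^{2}}} = \frac{9}{-2 + \sqrt{P^{2} + f^{2}}}$)
$\left(-4\right) 3 a{\left(t{\left(-2 \right)},6 \right)} = \left(-4\right) 3 \frac{9}{-2 + \sqrt{6^{2} + \left(\frac{4}{5 \left(-2\right)}\right)^{2}}} = - 12 \frac{9}{-2 + \sqrt{36 + \left(\frac{4}{5} \left(- \frac{1}{2}\right)\right)^{2}}} = - 12 \frac{9}{-2 + \sqrt{36 + \left(- \frac{2}{5}\right)^{2}}} = - 12 \frac{9}{-2 + \sqrt{36 + \frac{4}{25}}} = - 12 \frac{9}{-2 + \sqrt{\frac{904}{25}}} = - 12 \frac{9}{-2 + \frac{2 \sqrt{226}}{5}} = - \frac{108}{-2 + \frac{2 \sqrt{226}}{5}}$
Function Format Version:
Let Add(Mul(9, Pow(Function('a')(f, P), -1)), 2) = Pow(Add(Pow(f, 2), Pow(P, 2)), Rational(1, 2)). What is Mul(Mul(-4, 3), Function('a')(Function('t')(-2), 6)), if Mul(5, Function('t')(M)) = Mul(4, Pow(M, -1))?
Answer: Add(Rational(-450, 67), Mul(Rational(-90, 67), Pow(226, Rational(1, 2)))) ≈ -26.910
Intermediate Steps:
Function('t')(M) = Mul(Rational(4, 5), Pow(M, -1)) (Function('t')(M) = Mul(Rational(1, 5), Mul(4, Pow(M, -1))) = Mul(Rational(4, 5), Pow(M, -1)))
Function('a')(f, P) = Mul(9, Pow(Add(-2, Pow(Add(Pow(P, 2), Pow(f, 2)), Rational(1, 2))), -1)) (Function('a')(f, P) = Mul(9, Pow(Add(-2, Pow(Add(Pow(f, 2), Pow(P, 2)), Rational(1, 2))), -1)) = Mul(9, Pow(Add(-2, Pow(Add(Pow(P, 2), Pow(f, 2)), Rational(1, 2))), -1)))
Mul(Mul(-4, 3), Function('a')(Function('t')(-2), 6)) = Mul(Mul(-4, 3), Mul(9, Pow(Add(-2, Pow(Add(Pow(6, 2), Pow(Mul(Rational(4, 5), Pow(-2, -1)), 2)), Rational(1, 2))), -1))) = Mul(-12, Mul(9, Pow(Add(-2, Pow(Add(36, Pow(Mul(Rational(4, 5), Rational(-1, 2)), 2)), Rational(1, 2))), -1))) = Mul(-12, Mul(9, Pow(Add(-2, Pow(Add(36, Pow(Rational(-2, 5), 2)), Rational(1, 2))), -1))) = Mul(-12, Mul(9, Pow(Add(-2, Pow(Add(36, Rational(4, 25)), Rational(1, 2))), -1))) = Mul(-12, Mul(9, Pow(Add(-2, Pow(Rational(904, 25), Rational(1, 2))), -1))) = Mul(-12, Mul(9, Pow(Add(-2, Mul(Rational(2, 5), Pow(226, Rational(1, 2)))), -1))) = Mul(-108, Pow(Add(-2, Mul(Rational(2, 5), Pow(226, Rational(1, 2)))), -1))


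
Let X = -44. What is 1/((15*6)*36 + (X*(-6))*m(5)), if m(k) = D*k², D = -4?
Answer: -1/23160 ≈ -4.3178e-5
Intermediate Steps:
m(k) = -4*k²
1/((15*6)*36 + (X*(-6))*m(5)) = 1/((15*6)*36 + (-44*(-6))*(-4*5²)) = 1/(90*36 + 264*(-4*25)) = 1/(3240 + 264*(-100)) = 1/(3240 - 26400) = 1/(-23160) = -1/23160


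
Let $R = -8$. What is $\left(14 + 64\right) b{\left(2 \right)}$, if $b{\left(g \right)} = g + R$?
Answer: $-468$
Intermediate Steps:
$b{\left(g \right)} = -8 + g$ ($b{\left(g \right)} = g - 8 = -8 + g$)
$\left(14 + 64\right) b{\left(2 \right)} = \left(14 + 64\right) \left(-8 + 2\right) = 78 \left(-6\right) = -468$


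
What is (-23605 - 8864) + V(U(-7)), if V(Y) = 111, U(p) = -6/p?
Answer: -32358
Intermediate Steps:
(-23605 - 8864) + V(U(-7)) = (-23605 - 8864) + 111 = -32469 + 111 = -32358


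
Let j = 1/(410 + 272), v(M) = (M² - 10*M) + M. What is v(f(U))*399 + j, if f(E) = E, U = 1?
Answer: -2176943/682 ≈ -3192.0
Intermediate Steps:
v(M) = M² - 9*M
j = 1/682 ≈ 0.0014663
v(f(U))*399 + j = (1*(-9 + 1))*399 + 1/682 = (1*(-8))*399 + 1/682 = -8*399 + 1/682 = -3192 + 1/682 = -2176943/682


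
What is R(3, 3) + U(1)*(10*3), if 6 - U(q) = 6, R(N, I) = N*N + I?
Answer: 12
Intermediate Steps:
R(N, I) = I + N**2 (R(N, I) = N**2 + I = I + N**2)
U(q) = 0 (U(q) = 6 - 1*6 = 6 - 6 = 0)
R(3, 3) + U(1)*(10*3) = (3 + 3**2) + 0*(10*3) = (3 + 9) + 0*30 = 12 + 0 = 12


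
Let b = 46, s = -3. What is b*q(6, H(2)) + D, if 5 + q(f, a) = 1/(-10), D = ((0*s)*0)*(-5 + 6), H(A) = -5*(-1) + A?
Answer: -1173/5 ≈ -234.60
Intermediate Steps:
H(A) = 5 + A
D = 0 (D = ((0*(-3))*0)*(-5 + 6) = (0*0)*1 = 0*1 = 0)
q(f, a) = -51/10 (q(f, a) = -5 + 1/(-10) = -5 - 1/10 = -51/10)
b*q(6, H(2)) + D = 46*(-51/10) + 0 = -1173/5 + 0 = -1173/5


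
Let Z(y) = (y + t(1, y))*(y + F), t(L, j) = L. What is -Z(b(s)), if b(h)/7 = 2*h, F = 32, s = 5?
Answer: -7242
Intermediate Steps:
b(h) = 14*h (b(h) = 7*(2*h) = 14*h)
Z(y) = (1 + y)*(32 + y) (Z(y) = (y + 1)*(y + 32) = (1 + y)*(32 + y))
-Z(b(s)) = -(32 + (14*5)**2 + 33*(14*5)) = -(32 + 70**2 + 33*70) = -(32 + 4900 + 2310) = -1*7242 = -7242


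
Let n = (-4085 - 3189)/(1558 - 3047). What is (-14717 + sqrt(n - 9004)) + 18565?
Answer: 3848 + I*sqrt(19952126498)/1489 ≈ 3848.0 + 94.864*I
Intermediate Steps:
n = 7274/1489 (n = -7274/(-1489) = -7274*(-1/1489) = 7274/1489 ≈ 4.8852)
(-14717 + sqrt(n - 9004)) + 18565 = (-14717 + sqrt(7274/1489 - 9004)) + 18565 = (-14717 + sqrt(-13399682/1489)) + 18565 = (-14717 + I*sqrt(19952126498)/1489) + 18565 = 3848 + I*sqrt(19952126498)/1489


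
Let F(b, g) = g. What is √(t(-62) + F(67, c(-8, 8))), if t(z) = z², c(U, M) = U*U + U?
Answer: 10*√39 ≈ 62.450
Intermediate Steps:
c(U, M) = U + U² (c(U, M) = U² + U = U + U²)
√(t(-62) + F(67, c(-8, 8))) = √((-62)² - 8*(1 - 8)) = √(3844 - 8*(-7)) = √(3844 + 56) = √3900 = 10*√39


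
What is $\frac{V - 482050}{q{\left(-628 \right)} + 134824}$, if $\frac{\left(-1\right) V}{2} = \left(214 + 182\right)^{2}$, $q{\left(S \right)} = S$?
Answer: $- \frac{397841}{67098} \approx -5.9293$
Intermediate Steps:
$V = -313632$ ($V = - 2 \left(214 + 182\right)^{2} = - 2 \cdot 396^{2} = \left(-2\right) 156816 = -313632$)
$\frac{V - 482050}{q{\left(-628 \right)} + 134824} = \frac{-313632 - 482050}{-628 + 134824} = - \frac{795682}{134196} = \left(-795682\right) \frac{1}{134196} = - \frac{397841}{67098}$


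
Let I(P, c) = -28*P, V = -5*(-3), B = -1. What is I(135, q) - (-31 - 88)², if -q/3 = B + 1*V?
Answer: -17941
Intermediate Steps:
V = 15
q = -42 (q = -3*(-1 + 1*15) = -3*(-1 + 15) = -3*14 = -42)
I(135, q) - (-31 - 88)² = -28*135 - (-31 - 88)² = -3780 - 1*(-119)² = -3780 - 1*14161 = -3780 - 14161 = -17941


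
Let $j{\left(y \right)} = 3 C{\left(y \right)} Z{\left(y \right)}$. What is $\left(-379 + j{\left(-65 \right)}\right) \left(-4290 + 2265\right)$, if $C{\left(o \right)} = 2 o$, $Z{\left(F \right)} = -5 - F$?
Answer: $48152475$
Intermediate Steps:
$j{\left(y \right)} = 6 y \left(-5 - y\right)$ ($j{\left(y \right)} = 3 \cdot 2 y \left(-5 - y\right) = 6 y \left(-5 - y\right)$)
$\left(-379 + j{\left(-65 \right)}\right) \left(-4290 + 2265\right) = \left(-379 - - 390 \left(5 - 65\right)\right) \left(-4290 + 2265\right) = \left(-379 - \left(-390\right) \left(-60\right)\right) \left(-2025\right) = \left(-379 - 23400\right) \left(-2025\right) = \left(-23779\right) \left(-2025\right) = 48152475$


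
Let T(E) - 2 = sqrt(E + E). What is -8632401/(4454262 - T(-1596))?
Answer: -9612739619565/4960108037698 - 8632401*I*sqrt(798)/9920216075396 ≈ -1.938 - 2.4582e-5*I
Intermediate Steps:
T(E) = 2 + sqrt(2)*sqrt(E) (T(E) = 2 + sqrt(E + E) = 2 + sqrt(2*E) = 2 + sqrt(2)*sqrt(E))
-8632401/(4454262 - T(-1596)) = -8632401/(4454262 - (2 + sqrt(2)*sqrt(-1596))) = -8632401/(4454262 - (2 + sqrt(2)*(2*I*sqrt(399)))) = -8632401/(4454262 - (2 + 2*I*sqrt(798))) = -8632401/(4454262 + (-2 - 2*I*sqrt(798))) = -8632401/(4454260 - 2*I*sqrt(798))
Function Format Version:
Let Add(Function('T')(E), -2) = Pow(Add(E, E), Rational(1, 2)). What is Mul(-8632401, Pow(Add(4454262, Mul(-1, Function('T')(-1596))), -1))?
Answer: Add(Rational(-9612739619565, 4960108037698), Mul(Rational(-8632401, 9920216075396), I, Pow(798, Rational(1, 2)))) ≈ Add(-1.9380, Mul(-2.4582e-5, I))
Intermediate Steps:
Function('T')(E) = Add(2, Mul(Pow(2, Rational(1, 2)), Pow(E, Rational(1, 2)))) (Function('T')(E) = Add(2, Pow(Add(E, E), Rational(1, 2))) = Add(2, Pow(Mul(2, E), Rational(1, 2))) = Add(2, Mul(Pow(2, Rational(1, 2)), Pow(E, Rational(1, 2)))))
Mul(-8632401, Pow(Add(4454262, Mul(-1, Function('T')(-1596))), -1)) = Mul(-8632401, Pow(Add(4454262, Mul(-1, Add(2, Mul(Pow(2, Rational(1, 2)), Pow(-1596, Rational(1, 2)))))), -1)) = Mul(-8632401, Pow(Add(4454262, Mul(-1, Add(2, Mul(Pow(2, Rational(1, 2)), Mul(2, I, Pow(399, Rational(1, 2))))))), -1)) = Mul(-8632401, Pow(Add(4454262, Mul(-1, Add(2, Mul(2, I, Pow(798, Rational(1, 2)))))), -1)) = Mul(-8632401, Pow(Add(4454262, Add(-2, Mul(-2, I, Pow(798, Rational(1, 2))))), -1)) = Mul(-8632401, Pow(Add(4454260, Mul(-2, I, Pow(798, Rational(1, 2)))), -1))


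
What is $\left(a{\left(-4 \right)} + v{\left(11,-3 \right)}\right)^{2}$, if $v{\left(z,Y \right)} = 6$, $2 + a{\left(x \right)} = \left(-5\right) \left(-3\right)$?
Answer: $361$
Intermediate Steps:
$a{\left(x \right)} = 13$ ($a{\left(x \right)} = -2 - -15 = -2 + 15 = 13$)
$\left(a{\left(-4 \right)} + v{\left(11,-3 \right)}\right)^{2} = \left(13 + 6\right)^{2} = 19^{2} = 361$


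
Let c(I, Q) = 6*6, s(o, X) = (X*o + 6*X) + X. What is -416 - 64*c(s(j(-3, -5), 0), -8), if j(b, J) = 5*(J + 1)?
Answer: -2720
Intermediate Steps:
j(b, J) = 5 + 5*J (j(b, J) = 5*(1 + J) = 5 + 5*J)
s(o, X) = 7*X + X*o (s(o, X) = (6*X + X*o) + X = 7*X + X*o)
c(I, Q) = 36
-416 - 64*c(s(j(-3, -5), 0), -8) = -416 - 64*36 = -416 - 2304 = -2720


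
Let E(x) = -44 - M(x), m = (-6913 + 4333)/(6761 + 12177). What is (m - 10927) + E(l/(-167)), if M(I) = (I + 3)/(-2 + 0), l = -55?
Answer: -17346277681/1581323 ≈ -10969.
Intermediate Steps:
m = -1290/9469 (m = -2580/18938 = -2580*1/18938 = -1290/9469 ≈ -0.13623)
M(I) = -3/2 - I/2 (M(I) = (3 + I)/(-2) = (3 + I)*(-½) = -3/2 - I/2)
E(x) = -85/2 + x/2 (E(x) = -44 - (-3/2 - x/2) = -44 + (3/2 + x/2) = -85/2 + x/2)
(m - 10927) + E(l/(-167)) = (-1290/9469 - 10927) + (-85/2 + (-55/(-167))/2) = -103469053/9469 + (-85/2 + (-55*(-1/167))/2) = -103469053/9469 + (-85/2 + (½)*(55/167)) = -103469053/9469 + (-85/2 + 55/334) = -103469053/9469 - 7070/167 = -17346277681/1581323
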